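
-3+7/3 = -2/3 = -0.67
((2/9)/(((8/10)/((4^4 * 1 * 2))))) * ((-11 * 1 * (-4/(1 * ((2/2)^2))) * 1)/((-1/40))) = -2252800/9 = -250311.11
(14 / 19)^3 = 2744 / 6859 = 0.40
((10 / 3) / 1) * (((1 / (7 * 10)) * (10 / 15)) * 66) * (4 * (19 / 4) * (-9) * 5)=-12540 / 7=-1791.43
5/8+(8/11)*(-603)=-38537/88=-437.92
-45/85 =-9/17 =-0.53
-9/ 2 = -4.50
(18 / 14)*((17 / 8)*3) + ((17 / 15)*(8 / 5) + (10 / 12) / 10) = 42391 / 4200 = 10.09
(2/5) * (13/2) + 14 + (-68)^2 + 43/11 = 255448/55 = 4644.51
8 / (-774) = -4 / 387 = -0.01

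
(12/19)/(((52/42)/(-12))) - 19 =-6205/247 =-25.12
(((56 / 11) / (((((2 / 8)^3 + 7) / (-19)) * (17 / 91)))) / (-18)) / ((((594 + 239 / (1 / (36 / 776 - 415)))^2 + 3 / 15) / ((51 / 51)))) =583050890240 / 1381913236603164283227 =0.00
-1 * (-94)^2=-8836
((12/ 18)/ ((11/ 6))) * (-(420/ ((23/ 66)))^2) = -279417600/ 529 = -528199.62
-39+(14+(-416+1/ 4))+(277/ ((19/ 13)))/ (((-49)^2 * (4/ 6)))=-80404691/ 182476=-440.63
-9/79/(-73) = 9/5767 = 0.00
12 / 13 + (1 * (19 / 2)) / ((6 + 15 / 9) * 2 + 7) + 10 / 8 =9053 / 3484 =2.60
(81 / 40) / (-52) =-81 / 2080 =-0.04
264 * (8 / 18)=117.33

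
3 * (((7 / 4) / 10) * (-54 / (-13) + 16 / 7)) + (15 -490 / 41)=68539 / 10660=6.43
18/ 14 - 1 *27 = -180/ 7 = -25.71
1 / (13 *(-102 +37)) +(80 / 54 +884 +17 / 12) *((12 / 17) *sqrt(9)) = 80938274 / 43095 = 1878.14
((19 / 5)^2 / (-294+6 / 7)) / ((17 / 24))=-266 / 3825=-0.07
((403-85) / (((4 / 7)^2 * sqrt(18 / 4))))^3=17515230173 * sqrt(2) / 256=96758890.85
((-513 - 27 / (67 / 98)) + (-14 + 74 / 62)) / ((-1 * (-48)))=-587063 / 49848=-11.78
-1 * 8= -8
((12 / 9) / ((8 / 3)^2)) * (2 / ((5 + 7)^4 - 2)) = 3 / 165872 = 0.00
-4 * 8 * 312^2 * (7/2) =-10902528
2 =2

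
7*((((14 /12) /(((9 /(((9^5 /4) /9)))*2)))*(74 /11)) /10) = 440559 /880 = 500.64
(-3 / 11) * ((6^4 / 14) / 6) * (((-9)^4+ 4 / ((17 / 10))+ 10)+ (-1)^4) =-27663.51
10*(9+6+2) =170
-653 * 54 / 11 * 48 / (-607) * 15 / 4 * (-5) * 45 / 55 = -285622200 / 73447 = -3888.82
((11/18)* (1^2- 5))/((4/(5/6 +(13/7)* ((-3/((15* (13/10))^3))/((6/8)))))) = -584881/1149876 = -0.51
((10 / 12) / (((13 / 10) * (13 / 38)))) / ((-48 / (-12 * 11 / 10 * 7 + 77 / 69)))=2991835 / 839592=3.56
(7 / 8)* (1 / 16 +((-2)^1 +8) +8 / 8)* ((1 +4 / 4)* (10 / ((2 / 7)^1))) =27685 / 64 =432.58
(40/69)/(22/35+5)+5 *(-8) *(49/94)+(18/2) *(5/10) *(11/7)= -122326531/8944194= -13.68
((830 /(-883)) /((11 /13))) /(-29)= 10790 /281677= 0.04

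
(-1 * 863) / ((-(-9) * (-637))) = 863 / 5733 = 0.15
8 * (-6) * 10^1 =-480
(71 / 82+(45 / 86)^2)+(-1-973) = -295006281 / 303236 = -972.86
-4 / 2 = -2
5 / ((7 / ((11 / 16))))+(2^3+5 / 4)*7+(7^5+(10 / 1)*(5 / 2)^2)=1896691 / 112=16934.74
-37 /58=-0.64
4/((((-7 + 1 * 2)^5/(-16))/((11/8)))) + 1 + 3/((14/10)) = 69366/21875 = 3.17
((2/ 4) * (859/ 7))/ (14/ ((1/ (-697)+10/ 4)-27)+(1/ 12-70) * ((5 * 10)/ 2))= -58678290/ 1672149073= -0.04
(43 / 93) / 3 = 43 / 279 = 0.15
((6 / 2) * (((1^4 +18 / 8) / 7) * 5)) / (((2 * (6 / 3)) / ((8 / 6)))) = 2.32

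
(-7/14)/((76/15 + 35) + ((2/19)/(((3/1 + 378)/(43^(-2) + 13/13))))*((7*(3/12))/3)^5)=-2081621358720/166807335944471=-0.01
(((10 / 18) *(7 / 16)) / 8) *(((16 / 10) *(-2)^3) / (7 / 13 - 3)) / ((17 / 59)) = 5369 / 9792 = 0.55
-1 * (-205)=205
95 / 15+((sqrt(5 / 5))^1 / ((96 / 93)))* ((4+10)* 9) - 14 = 5491 / 48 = 114.40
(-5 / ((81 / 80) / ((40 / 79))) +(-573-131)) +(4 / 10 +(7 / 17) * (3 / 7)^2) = -706.02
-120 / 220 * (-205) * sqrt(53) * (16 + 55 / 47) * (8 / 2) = 55909.55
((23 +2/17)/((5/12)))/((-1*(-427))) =0.13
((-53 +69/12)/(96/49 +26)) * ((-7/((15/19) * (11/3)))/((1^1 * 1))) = 1231713/301400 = 4.09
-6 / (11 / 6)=-36 / 11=-3.27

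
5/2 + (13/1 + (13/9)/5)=1421/90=15.79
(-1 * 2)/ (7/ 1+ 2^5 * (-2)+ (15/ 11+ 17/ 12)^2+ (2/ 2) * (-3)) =34848/ 910751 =0.04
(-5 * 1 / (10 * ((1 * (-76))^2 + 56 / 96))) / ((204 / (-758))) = 379 / 1178423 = 0.00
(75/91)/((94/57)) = 4275/8554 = 0.50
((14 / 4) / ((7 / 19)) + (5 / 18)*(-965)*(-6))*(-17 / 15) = -165019 / 90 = -1833.54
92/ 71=1.30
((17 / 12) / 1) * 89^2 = 134657 / 12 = 11221.42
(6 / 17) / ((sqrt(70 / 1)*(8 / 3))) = 9*sqrt(70) / 4760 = 0.02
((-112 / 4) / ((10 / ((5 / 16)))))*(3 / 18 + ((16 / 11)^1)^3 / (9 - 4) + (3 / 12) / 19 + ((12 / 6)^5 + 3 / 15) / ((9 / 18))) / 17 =-692464073 / 206358240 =-3.36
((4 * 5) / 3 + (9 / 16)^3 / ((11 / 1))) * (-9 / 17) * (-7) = 24.77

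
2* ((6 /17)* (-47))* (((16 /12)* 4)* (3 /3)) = -3008 /17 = -176.94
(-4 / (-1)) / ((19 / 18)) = 72 / 19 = 3.79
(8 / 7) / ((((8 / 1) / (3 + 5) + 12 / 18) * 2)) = 12 / 35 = 0.34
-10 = -10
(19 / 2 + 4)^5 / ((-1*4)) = -14348907 / 128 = -112100.84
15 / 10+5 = 6.50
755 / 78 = 9.68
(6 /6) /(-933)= -1 /933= -0.00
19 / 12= 1.58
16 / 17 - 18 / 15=-22 / 85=-0.26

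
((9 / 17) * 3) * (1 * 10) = 270 / 17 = 15.88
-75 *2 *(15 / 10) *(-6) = 1350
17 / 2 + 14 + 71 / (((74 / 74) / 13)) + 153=2197 / 2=1098.50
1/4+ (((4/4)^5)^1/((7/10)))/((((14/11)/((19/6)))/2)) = 4327/588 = 7.36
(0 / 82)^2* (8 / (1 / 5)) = 0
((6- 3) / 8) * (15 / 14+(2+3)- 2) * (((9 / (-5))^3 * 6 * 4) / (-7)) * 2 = 373977 / 6125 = 61.06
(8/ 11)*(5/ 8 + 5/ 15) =23/ 33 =0.70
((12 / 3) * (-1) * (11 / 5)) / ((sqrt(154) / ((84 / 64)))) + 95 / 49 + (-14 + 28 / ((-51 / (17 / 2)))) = -17.66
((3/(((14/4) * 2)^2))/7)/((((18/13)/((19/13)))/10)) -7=-7108/1029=-6.91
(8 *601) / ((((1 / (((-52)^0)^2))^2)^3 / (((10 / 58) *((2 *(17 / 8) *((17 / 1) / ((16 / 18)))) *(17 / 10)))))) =26574417 / 232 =114544.90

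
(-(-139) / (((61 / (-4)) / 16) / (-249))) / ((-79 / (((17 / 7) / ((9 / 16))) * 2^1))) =-401672192 / 101199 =-3969.13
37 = 37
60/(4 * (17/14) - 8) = -19.09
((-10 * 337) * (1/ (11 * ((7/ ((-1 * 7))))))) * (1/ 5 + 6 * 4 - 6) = 61334/ 11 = 5575.82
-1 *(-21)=21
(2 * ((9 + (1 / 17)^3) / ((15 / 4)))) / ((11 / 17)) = 353744 / 47685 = 7.42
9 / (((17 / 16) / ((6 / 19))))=864 / 323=2.67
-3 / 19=-0.16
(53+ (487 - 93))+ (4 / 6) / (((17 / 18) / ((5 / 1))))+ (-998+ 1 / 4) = -547.22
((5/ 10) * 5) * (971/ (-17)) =-4855/ 34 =-142.79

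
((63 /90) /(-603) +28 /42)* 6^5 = 1733616 /335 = 5174.97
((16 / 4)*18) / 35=72 / 35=2.06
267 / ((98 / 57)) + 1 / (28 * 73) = 2221981 / 14308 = 155.30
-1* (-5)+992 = 997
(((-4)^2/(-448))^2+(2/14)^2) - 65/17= -50671/13328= -3.80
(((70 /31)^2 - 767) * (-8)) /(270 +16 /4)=2928748 /131657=22.25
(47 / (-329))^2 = 1 / 49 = 0.02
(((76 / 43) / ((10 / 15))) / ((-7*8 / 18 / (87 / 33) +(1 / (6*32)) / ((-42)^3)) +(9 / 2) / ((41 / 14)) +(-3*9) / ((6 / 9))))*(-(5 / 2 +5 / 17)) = 91586068277760 / 496321938570791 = 0.18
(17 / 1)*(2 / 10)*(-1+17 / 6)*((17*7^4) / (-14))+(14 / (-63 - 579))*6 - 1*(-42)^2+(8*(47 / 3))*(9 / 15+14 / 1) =-23250091 / 1284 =-18107.55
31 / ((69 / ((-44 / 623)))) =-0.03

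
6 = 6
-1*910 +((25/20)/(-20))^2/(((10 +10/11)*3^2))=-251596789/276480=-910.00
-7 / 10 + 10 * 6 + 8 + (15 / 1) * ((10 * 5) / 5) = 2173 / 10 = 217.30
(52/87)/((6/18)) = 52/29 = 1.79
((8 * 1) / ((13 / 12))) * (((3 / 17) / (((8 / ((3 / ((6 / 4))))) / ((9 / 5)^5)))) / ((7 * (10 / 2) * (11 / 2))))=8503056 / 265890625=0.03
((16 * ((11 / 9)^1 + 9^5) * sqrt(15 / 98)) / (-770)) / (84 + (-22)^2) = -265726 * sqrt(30) / 1722105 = -0.85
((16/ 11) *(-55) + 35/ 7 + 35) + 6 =-34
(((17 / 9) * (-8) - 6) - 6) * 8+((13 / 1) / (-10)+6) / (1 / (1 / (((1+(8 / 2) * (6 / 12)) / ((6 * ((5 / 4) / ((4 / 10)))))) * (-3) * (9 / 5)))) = -48023 / 216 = -222.33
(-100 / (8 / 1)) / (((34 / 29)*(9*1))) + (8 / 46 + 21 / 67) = -657613 / 943092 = -0.70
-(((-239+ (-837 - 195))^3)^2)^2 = -17772421581972370931335897669654076641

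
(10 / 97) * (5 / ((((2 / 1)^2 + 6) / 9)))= 45 / 97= 0.46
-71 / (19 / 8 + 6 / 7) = -3976 / 181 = -21.97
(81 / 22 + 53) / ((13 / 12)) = 7482 / 143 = 52.32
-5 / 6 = -0.83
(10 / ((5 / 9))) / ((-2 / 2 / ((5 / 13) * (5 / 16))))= -2.16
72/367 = 0.20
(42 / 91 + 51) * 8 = 5352 / 13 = 411.69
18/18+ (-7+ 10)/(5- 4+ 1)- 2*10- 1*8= -51/2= -25.50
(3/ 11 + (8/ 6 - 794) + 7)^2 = 671742724/ 1089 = 616843.64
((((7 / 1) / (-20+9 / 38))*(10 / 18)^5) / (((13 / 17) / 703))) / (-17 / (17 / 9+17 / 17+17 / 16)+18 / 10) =4037570656250 / 586295808579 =6.89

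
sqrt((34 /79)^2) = 34 /79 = 0.43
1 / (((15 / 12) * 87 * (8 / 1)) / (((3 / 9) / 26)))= 1 / 67860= 0.00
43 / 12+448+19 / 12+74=3163 / 6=527.17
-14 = -14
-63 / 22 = -2.86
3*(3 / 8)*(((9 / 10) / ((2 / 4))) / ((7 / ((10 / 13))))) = 81 / 364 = 0.22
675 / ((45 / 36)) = 540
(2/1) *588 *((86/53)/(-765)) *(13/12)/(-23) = 0.12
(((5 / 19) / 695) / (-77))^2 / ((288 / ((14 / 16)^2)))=1 / 15555881797632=0.00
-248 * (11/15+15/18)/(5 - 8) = 5828/45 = 129.51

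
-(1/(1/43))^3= -79507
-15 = -15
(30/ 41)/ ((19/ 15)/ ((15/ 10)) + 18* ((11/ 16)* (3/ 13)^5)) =4009964400/ 4672181117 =0.86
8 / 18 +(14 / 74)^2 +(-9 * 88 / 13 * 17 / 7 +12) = -151896965 / 1121211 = -135.48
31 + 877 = 908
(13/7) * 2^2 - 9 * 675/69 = -12979/161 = -80.61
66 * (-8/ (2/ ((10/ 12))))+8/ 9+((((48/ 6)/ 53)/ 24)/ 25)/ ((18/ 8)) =-7838696/ 35775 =-219.11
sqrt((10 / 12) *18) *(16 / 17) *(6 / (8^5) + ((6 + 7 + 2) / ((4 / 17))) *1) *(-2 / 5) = -1044483 *sqrt(15) / 43520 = -92.95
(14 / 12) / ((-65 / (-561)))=1309 / 130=10.07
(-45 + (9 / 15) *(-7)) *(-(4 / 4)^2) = 246 / 5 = 49.20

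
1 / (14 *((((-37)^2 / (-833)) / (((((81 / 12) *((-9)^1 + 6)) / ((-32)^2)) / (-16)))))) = -9639 / 179437568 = -0.00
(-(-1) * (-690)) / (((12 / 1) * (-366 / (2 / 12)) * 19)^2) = -115 / 41781412224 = -0.00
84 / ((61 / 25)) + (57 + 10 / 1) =6187 / 61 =101.43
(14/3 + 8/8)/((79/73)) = 1241/237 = 5.24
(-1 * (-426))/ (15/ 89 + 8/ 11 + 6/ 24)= 1668216/ 4487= 371.79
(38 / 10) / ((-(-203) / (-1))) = -19 / 1015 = -0.02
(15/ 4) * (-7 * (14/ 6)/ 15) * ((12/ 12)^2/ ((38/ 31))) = -1519/ 456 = -3.33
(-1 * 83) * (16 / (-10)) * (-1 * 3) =-1992 / 5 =-398.40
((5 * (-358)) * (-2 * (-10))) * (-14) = 501200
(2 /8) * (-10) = -5 /2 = -2.50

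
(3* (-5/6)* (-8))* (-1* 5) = -100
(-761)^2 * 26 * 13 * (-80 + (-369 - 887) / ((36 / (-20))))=1088330512880 / 9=120925612542.22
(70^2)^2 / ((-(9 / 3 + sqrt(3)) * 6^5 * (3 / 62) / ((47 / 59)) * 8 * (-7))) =312344375 / 688176- 312344375 * sqrt(3) / 2064528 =191.83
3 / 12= 1 / 4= 0.25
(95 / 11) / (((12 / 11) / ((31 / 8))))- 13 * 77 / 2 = -45103 / 96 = -469.82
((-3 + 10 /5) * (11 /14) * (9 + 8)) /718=-0.02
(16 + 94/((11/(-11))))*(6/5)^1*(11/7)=-5148/35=-147.09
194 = 194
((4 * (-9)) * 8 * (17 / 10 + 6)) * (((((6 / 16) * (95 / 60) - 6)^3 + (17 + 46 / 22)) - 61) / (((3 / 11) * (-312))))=-5210.24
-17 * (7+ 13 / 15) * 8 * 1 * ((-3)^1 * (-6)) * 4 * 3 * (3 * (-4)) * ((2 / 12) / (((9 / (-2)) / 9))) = -4621824 / 5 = -924364.80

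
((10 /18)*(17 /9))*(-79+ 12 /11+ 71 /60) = -860863 /10692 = -80.51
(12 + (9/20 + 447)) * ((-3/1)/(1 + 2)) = -9189/20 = -459.45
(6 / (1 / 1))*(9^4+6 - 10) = 39342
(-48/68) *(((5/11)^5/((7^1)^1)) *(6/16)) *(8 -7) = -28125/38330138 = -0.00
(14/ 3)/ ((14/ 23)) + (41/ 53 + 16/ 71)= 97826/ 11289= 8.67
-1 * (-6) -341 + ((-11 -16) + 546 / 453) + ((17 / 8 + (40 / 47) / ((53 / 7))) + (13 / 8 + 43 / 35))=-18731265723 / 52659740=-355.70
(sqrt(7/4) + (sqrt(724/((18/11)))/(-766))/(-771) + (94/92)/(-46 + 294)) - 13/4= -37029/11408 + sqrt(3982)/1771758 + sqrt(7)/2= -1.92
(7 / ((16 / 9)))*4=63 / 4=15.75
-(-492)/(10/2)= 492/5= 98.40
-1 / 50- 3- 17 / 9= -2209 / 450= -4.91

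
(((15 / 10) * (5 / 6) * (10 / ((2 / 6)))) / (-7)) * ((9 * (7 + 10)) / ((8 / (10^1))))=-57375 / 56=-1024.55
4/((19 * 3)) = 4/57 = 0.07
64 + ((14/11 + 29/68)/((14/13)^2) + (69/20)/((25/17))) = 1242706671/18326000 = 67.81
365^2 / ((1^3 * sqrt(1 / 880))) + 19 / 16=19 / 16 + 532900 * sqrt(55)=3952093.36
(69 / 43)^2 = 4761 / 1849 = 2.57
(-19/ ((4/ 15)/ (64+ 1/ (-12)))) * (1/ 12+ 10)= -8816665/ 192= -45920.13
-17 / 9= -1.89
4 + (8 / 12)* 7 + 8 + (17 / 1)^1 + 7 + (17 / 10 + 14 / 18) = 3883 / 90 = 43.14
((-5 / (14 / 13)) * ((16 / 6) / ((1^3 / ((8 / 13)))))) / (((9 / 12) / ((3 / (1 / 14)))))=-1280 / 3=-426.67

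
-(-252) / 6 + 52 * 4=250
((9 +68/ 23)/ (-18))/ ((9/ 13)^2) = -46475/ 33534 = -1.39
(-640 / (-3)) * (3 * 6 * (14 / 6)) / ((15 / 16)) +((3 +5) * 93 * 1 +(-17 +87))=31114 / 3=10371.33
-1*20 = -20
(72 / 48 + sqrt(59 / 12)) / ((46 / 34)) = 51 / 46 + 17 * sqrt(177) / 138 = 2.75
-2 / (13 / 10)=-20 / 13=-1.54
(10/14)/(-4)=-5/28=-0.18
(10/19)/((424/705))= 3525/4028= 0.88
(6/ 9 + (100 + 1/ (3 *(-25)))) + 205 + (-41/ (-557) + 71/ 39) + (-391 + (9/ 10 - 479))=-203310099/ 362050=-561.55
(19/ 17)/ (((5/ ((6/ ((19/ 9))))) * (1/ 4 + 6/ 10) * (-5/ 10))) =-432/ 289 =-1.49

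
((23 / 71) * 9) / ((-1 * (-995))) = 207 / 70645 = 0.00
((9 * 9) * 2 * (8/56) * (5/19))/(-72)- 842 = -447989/532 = -842.08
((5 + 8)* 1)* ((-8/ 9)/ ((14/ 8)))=-416/ 63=-6.60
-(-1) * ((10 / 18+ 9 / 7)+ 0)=116 / 63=1.84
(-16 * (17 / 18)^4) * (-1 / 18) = 83521 / 118098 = 0.71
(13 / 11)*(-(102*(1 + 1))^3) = -110365632 / 11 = -10033239.27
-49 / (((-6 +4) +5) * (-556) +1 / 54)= 2646 / 90071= 0.03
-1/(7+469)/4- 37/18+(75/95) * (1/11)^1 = -7106657/3581424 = -1.98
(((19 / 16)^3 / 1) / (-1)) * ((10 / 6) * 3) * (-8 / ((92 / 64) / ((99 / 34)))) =135.68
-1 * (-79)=79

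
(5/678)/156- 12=-1269211/105768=-12.00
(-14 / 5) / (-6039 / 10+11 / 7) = 196 / 42163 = 0.00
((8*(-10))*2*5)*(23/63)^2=-423200/3969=-106.63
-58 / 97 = -0.60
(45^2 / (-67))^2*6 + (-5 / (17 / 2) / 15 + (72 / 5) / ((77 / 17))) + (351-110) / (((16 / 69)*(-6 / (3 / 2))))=29470064094649 / 5641056960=5224.21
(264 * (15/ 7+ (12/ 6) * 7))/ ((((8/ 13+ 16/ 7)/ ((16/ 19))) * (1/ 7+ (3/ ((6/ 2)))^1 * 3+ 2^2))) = 82264/ 475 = 173.19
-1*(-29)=29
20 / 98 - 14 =-676 / 49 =-13.80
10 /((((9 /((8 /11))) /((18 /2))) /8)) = 640 /11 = 58.18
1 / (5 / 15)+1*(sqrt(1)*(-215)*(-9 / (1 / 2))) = 3873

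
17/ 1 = 17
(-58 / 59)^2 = 3364 / 3481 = 0.97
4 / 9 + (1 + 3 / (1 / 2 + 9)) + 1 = 472 / 171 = 2.76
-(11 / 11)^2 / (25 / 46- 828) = 0.00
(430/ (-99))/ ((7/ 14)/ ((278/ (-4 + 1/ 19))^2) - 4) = 23993590640/ 22095866133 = 1.09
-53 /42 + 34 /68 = -16 /21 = -0.76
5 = 5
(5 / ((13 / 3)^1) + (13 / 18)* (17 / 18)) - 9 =-30175 / 4212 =-7.16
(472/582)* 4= 3.24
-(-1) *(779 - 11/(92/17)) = 776.97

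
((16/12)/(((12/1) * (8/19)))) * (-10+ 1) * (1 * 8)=-19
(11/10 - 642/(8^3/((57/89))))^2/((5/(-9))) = -10298393361/64888832000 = -0.16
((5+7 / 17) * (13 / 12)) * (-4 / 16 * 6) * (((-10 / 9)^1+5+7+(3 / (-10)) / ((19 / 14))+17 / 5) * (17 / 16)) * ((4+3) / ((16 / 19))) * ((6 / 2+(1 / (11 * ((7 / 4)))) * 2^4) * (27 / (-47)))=159139461 / 66176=2404.79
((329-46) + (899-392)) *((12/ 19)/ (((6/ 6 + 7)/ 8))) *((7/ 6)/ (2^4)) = 2765/ 76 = 36.38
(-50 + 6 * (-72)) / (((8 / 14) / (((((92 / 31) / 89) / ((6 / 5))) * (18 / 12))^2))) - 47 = -737846189 / 15224162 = -48.47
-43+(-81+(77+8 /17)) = -791 /17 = -46.53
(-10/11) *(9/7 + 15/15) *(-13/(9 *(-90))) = -208/6237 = -0.03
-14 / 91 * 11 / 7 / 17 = -22 / 1547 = -0.01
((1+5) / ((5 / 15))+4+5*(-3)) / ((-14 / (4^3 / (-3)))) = 32 / 3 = 10.67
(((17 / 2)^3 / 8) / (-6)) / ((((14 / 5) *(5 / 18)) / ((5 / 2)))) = -73695 / 1792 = -41.12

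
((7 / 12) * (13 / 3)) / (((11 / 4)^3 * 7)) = 0.02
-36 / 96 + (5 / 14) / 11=-211 / 616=-0.34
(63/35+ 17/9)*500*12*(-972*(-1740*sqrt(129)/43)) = 37433664000*sqrt(129)/43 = 9887551018.77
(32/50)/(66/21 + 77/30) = 672/5995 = 0.11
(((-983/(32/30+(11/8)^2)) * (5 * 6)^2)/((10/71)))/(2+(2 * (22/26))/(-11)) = -1150515.11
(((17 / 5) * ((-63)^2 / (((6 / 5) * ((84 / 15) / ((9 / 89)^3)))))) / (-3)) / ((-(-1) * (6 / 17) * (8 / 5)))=-110607525 / 90236032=-1.23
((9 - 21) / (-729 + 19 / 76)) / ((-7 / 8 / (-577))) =221568 / 20405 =10.86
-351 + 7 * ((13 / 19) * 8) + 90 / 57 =-5911 / 19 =-311.11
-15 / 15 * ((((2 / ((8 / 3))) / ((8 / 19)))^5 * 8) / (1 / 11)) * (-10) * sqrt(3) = 33093063135 * sqrt(3) / 2097152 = 27331.77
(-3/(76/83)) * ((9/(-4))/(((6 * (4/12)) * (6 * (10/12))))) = 2241/3040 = 0.74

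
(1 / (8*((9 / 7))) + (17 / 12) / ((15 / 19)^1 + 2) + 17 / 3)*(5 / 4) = 119665 / 15264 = 7.84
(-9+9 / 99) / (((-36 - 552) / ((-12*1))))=-2 / 11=-0.18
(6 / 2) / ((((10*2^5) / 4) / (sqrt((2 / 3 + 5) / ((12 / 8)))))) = sqrt(34) / 80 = 0.07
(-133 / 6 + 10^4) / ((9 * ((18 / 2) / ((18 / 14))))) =59867 / 378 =158.38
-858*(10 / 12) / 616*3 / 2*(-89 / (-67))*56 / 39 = -445 / 134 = -3.32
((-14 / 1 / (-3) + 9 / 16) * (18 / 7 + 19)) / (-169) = -37901 / 56784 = -0.67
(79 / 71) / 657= 79 / 46647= 0.00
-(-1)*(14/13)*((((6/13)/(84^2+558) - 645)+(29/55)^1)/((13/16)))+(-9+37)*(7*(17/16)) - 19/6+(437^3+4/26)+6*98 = 51186844014161333/613358460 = 83453392.02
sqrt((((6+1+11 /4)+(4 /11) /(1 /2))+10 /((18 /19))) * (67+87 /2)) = sqrt(40495598) /132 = 48.21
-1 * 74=-74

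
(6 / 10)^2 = 0.36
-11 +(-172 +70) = -113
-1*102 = -102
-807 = -807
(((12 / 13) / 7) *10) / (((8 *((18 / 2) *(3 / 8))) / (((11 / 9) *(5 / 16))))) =0.02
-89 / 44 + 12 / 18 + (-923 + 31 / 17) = -2070163 / 2244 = -922.53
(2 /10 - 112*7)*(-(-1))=-3919 /5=-783.80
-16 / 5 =-3.20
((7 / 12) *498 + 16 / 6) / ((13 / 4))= 3518 / 39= 90.21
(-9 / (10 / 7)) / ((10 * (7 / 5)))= -9 / 20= -0.45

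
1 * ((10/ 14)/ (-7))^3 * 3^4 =-10125/ 117649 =-0.09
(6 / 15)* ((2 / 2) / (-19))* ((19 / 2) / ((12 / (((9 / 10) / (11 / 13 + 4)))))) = -0.00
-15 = -15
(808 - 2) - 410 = 396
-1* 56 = -56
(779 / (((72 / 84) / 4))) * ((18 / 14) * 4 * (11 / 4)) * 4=205656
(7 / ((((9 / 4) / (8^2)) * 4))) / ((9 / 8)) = 3584 / 81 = 44.25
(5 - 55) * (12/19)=-600/19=-31.58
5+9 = 14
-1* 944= -944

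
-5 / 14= -0.36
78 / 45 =26 / 15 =1.73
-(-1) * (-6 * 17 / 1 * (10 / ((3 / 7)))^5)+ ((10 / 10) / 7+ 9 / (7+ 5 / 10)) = -2000032996193 / 2835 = -705479011.00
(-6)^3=-216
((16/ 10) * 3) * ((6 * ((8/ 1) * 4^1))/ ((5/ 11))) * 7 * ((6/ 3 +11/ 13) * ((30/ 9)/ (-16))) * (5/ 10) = -273504/ 65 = -4207.75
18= 18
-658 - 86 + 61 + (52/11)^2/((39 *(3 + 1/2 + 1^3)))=-2230945/3267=-682.87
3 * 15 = 45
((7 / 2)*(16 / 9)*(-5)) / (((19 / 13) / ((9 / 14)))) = -260 / 19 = -13.68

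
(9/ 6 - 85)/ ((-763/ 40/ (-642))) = -2144280/ 763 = -2810.33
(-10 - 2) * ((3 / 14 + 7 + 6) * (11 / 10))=-1221 / 7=-174.43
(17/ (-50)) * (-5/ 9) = 17/ 90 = 0.19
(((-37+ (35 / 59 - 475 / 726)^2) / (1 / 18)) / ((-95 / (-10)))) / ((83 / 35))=-2375763927145 / 80372311217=-29.56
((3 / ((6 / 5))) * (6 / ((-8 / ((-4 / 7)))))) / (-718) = -15 / 10052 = -0.00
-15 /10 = -3 /2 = -1.50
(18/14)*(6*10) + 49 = 883/7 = 126.14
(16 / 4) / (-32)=-1 / 8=-0.12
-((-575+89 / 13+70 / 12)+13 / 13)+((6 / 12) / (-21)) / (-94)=561.32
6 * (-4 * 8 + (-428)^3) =-470416704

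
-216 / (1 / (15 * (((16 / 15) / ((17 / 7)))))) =-24192 / 17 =-1423.06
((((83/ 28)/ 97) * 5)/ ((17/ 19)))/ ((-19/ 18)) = -3735/ 23086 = -0.16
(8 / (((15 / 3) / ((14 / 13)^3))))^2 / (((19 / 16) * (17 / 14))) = 107943428096 / 38976482675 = 2.77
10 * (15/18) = 25/3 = 8.33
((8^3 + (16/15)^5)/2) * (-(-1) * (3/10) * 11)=1072083584/1265625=847.08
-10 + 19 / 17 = -151 / 17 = -8.88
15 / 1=15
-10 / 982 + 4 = 1959 / 491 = 3.99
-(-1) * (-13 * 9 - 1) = -118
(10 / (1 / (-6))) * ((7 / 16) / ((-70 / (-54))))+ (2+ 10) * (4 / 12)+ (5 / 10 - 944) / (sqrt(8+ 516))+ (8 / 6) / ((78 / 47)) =-1887 * sqrt(131) / 524 - 7229 / 468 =-56.66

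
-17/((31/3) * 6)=-17/62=-0.27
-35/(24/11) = -385/24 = -16.04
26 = 26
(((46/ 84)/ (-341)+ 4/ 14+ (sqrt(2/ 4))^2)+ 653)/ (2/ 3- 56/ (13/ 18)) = -30431362/ 3578113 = -8.50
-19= -19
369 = 369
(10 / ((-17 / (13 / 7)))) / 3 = -130 / 357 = -0.36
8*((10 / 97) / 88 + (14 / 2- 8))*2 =-17052 / 1067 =-15.98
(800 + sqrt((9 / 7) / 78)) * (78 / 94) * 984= 1476 * sqrt(546) / 329 + 30700800 / 47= 653313.34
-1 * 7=-7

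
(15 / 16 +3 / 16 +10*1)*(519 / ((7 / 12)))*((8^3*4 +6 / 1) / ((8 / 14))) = 142314471 / 4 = 35578617.75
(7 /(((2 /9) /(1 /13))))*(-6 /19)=-189 /247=-0.77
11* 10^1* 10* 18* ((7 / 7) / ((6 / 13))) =42900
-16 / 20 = -4 / 5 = -0.80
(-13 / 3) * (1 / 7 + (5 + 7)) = -1105 / 21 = -52.62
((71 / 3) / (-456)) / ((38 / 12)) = -71 / 4332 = -0.02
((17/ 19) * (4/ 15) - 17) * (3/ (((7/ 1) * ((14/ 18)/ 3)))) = -128979/ 4655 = -27.71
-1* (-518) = 518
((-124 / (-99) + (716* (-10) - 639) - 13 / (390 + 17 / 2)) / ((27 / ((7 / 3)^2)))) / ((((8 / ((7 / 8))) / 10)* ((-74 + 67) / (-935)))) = -12812961160475 / 55777248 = -229716.62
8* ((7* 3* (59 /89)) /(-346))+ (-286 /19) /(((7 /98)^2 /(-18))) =15535602012 /292543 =53105.36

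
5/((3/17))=85/3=28.33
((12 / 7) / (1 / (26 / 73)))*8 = 2496 / 511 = 4.88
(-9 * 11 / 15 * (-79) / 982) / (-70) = -2607 / 343700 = -0.01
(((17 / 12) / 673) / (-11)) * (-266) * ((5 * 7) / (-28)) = -11305 / 177672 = -0.06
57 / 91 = 0.63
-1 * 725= -725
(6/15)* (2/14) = 2/35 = 0.06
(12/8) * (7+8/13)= 297/26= 11.42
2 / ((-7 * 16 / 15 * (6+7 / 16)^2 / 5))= -2400 / 74263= -0.03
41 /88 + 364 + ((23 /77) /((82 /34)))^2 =29061253355 /79733192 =364.48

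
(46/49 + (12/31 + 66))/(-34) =-51134/25823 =-1.98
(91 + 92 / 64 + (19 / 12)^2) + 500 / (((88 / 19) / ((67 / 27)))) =107761 / 297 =362.83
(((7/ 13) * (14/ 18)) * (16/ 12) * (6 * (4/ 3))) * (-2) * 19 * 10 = -1697.55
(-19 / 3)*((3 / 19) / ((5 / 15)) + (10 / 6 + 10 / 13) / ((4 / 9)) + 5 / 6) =-20119 / 468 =-42.99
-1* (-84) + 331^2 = 109645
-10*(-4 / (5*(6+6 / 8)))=32 / 27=1.19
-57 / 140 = -0.41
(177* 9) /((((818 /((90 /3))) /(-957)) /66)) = -1509255990 /409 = -3690112.44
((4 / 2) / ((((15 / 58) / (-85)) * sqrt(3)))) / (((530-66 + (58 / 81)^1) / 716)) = -219096 * sqrt(3) / 649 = -584.72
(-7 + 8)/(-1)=-1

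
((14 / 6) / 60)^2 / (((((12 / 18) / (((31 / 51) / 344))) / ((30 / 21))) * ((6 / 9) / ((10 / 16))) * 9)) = 0.00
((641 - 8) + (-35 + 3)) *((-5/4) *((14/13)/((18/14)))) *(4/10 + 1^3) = -206143/234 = -880.95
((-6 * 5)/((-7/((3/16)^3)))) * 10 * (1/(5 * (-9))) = -45/7168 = -0.01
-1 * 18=-18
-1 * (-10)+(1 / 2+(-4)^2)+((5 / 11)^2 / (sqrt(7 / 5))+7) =25 * sqrt(35) / 847+67 / 2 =33.67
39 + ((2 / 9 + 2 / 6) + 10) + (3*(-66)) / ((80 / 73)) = -47203 / 360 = -131.12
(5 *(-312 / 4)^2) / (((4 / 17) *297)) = 14365 / 33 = 435.30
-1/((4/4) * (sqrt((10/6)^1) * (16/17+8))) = -17 * sqrt(15)/760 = -0.09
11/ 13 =0.85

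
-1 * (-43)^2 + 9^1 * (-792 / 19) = -42259 / 19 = -2224.16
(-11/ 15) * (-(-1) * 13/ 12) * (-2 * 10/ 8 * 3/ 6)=143/ 144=0.99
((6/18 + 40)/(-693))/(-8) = 11/1512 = 0.01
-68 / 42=-1.62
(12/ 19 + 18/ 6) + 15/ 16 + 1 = 1693/ 304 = 5.57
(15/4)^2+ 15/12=245/16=15.31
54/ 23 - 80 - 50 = -2936/ 23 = -127.65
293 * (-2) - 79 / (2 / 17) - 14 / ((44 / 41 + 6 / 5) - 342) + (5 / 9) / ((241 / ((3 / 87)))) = -1377130190060 / 1095169311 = -1257.46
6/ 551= 0.01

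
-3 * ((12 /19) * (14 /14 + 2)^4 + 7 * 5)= -4911 /19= -258.47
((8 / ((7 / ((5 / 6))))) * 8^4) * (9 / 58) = 122880 / 203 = 605.32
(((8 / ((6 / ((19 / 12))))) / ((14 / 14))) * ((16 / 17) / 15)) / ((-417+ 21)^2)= 19 / 22493295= 0.00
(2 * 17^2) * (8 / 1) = 4624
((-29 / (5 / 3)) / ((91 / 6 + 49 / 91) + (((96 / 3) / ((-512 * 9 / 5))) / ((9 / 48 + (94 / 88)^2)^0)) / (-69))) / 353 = -11237616 / 3580593725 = -0.00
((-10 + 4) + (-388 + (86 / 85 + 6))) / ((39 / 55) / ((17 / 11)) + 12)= -31.06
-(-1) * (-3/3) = -1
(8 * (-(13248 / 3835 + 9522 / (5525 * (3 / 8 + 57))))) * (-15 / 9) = 35648896 / 767295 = 46.46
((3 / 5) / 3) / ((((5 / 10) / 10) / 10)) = 40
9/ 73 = 0.12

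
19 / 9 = 2.11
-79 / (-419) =79 / 419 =0.19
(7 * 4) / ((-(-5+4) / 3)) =84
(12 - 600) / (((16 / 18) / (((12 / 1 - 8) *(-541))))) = 1431486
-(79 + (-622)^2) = -386963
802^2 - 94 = 643110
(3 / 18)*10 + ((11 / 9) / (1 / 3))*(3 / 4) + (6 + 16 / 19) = 2567 / 228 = 11.26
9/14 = 0.64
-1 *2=-2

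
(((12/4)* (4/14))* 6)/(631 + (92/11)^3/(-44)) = 527076/63306593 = 0.01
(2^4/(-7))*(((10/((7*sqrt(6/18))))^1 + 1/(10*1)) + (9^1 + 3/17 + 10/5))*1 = -15336/595 - 160*sqrt(3)/49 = -31.43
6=6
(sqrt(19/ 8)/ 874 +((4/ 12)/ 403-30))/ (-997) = 36269/ 1205373-sqrt(38)/ 3485512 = 0.03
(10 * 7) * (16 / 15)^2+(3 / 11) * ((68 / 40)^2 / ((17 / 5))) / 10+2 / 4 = 1587319 / 19800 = 80.17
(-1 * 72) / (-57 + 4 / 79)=5688 / 4499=1.26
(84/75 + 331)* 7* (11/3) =639331/75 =8524.41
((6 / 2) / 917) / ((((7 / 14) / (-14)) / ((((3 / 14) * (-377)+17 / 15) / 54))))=16727 / 123795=0.14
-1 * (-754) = 754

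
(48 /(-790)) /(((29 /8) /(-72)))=13824 /11455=1.21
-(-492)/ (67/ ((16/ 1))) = 7872/ 67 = 117.49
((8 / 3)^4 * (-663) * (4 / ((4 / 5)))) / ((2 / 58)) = -131256320 / 27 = -4861345.19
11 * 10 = 110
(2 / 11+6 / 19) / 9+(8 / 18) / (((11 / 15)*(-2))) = -466 / 1881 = -0.25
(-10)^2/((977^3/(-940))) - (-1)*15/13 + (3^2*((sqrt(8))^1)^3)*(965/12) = 13987400495/12123472829 + 11580*sqrt(2) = 16377.75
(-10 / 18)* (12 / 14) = -10 / 21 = -0.48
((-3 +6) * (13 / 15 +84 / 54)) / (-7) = -109 / 105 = -1.04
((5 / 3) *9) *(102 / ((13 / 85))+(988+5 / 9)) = 968455 / 39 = 24832.18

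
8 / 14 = 4 / 7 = 0.57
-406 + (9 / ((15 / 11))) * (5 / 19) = -7681 / 19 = -404.26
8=8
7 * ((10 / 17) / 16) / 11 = 35 / 1496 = 0.02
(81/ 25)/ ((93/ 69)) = 1863/ 775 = 2.40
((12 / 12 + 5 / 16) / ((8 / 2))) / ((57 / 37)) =259 / 1216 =0.21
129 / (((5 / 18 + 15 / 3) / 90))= 41796 / 19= 2199.79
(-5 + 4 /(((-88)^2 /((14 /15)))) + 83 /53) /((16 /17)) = -44918573 /12312960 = -3.65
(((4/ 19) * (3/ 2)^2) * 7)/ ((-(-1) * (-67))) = -63/ 1273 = -0.05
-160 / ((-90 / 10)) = 160 / 9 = 17.78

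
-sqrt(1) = -1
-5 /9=-0.56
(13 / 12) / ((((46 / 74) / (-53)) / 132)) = -280423 / 23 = -12192.30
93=93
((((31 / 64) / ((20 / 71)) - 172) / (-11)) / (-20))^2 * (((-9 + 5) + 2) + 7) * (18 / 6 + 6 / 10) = 427555131129 / 39649280000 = 10.78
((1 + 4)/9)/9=5/81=0.06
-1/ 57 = -0.02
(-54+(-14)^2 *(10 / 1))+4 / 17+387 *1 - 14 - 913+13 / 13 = 23243 / 17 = 1367.24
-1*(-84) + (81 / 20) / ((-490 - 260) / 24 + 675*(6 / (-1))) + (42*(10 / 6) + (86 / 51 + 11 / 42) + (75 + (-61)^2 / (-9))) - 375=-557.50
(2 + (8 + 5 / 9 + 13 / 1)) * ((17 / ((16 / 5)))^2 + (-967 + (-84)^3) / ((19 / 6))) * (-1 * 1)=48322293193 / 10944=4415414.22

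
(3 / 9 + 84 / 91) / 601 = 49 / 23439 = 0.00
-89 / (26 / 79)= -7031 / 26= -270.42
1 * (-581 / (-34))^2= 337561 / 1156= 292.01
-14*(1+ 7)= -112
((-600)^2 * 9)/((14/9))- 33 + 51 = 14580126/7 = 2082875.14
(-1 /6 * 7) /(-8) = 7 /48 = 0.15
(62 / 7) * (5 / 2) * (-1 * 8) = -1240 / 7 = -177.14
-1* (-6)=6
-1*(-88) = 88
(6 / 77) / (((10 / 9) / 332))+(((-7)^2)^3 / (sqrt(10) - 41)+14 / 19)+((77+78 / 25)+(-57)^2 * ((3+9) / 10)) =68223481784 / 61116825 - 117649 * sqrt(10) / 1671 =893.64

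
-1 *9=-9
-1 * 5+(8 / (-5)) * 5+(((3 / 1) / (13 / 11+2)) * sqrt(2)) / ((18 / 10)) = -13+11 * sqrt(2) / 21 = -12.26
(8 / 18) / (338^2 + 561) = 4 / 1033245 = 0.00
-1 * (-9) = 9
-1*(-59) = 59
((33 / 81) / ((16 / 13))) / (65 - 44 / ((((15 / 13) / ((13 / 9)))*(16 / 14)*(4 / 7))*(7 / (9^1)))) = -55 / 7218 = -0.01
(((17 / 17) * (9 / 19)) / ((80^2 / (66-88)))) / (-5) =99 / 304000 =0.00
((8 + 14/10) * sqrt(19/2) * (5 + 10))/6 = 47 * sqrt(38)/4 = 72.43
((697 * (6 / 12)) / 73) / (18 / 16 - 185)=-2788 / 107383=-0.03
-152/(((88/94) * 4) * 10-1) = -7144/1713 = -4.17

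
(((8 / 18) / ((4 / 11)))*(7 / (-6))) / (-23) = 77 / 1242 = 0.06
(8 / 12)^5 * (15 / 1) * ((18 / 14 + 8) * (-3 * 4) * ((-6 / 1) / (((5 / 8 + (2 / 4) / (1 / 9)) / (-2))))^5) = -12562779340800 / 810993407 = -15490.61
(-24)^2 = 576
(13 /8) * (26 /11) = 169 /44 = 3.84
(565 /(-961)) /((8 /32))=-2260 /961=-2.35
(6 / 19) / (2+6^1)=3 / 76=0.04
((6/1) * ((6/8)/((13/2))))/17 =9/221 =0.04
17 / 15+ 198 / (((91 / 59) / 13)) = 175349 / 105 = 1669.99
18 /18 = 1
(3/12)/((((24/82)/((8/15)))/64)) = 1312/45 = 29.16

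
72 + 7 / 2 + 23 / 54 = 2050 / 27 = 75.93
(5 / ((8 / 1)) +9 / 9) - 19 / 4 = -25 / 8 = -3.12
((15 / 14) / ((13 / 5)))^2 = 0.17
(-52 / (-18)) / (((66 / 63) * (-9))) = -91 / 297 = -0.31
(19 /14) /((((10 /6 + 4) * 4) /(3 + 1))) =57 /238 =0.24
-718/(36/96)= -5744/3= -1914.67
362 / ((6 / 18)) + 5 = 1091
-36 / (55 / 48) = -1728 / 55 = -31.42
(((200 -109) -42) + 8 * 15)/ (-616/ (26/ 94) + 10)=-2197/ 28822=-0.08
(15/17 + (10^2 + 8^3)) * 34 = 20838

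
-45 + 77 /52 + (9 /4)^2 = -7999 /208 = -38.46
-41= -41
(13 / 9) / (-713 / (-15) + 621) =65 / 30084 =0.00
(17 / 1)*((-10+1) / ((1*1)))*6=-918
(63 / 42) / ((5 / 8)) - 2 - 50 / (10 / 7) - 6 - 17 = -288 / 5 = -57.60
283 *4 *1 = 1132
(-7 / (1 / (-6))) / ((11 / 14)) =588 / 11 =53.45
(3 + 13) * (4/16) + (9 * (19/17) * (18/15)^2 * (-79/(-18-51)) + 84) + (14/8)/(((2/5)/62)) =375.83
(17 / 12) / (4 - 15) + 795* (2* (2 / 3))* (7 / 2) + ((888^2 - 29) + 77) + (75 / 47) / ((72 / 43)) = 3276964481 / 4136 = 792302.82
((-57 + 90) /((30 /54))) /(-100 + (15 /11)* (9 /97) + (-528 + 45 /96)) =-0.09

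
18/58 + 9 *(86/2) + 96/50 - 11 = 274217/725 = 378.23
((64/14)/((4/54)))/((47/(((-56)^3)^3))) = -334255028799799296/47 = -7111809123399985.02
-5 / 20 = -1 / 4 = -0.25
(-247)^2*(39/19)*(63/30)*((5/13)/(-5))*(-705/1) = 28523313/2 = 14261656.50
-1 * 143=-143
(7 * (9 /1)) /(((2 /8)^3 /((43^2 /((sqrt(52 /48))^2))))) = 89462016 /13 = 6881693.54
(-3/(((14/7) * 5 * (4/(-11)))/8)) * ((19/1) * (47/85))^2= 728.47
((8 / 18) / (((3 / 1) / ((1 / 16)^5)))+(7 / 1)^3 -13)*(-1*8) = -2335703041 / 884736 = -2640.00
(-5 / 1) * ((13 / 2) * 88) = -2860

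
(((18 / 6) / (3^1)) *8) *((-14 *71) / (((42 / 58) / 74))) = -2437856 / 3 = -812618.67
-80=-80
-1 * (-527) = 527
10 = 10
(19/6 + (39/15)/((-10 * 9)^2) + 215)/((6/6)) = 218.17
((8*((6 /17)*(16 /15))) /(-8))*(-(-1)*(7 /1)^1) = -224 /85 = -2.64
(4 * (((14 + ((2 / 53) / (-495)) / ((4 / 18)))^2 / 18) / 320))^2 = 34240397061308881 / 1848392517136000000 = 0.02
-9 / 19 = -0.47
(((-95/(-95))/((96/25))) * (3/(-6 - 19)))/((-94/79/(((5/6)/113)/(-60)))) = -79/24473088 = -0.00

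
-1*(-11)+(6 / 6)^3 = 12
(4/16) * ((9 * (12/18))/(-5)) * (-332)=498/5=99.60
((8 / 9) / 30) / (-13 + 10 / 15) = -4 / 1665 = -0.00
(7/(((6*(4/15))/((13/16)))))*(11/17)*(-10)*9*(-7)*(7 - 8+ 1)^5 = 0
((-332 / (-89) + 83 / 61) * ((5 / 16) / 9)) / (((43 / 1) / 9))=138195 / 3735152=0.04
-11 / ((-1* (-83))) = -11 / 83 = -0.13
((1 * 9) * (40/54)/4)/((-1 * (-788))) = 5/2364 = 0.00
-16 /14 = -8 /7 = -1.14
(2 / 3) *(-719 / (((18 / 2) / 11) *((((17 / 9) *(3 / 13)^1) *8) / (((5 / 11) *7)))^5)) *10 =-630955001709703125 / 170296330952704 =-3705.04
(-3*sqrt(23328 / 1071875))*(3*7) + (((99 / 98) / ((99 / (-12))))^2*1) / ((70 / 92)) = 1656 / 84035 - 972*sqrt(70) / 875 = -9.27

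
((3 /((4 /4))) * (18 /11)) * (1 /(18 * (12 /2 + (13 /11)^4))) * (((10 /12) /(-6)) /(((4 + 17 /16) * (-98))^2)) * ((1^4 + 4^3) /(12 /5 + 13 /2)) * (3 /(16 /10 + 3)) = -346060000 /3753696344016969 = -0.00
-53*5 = -265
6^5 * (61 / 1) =474336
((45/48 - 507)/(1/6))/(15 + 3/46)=-62077/308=-201.55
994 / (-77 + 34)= -994 / 43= -23.12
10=10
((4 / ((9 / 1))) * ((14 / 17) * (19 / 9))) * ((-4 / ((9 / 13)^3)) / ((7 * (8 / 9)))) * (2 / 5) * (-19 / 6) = 3172468 / 1673055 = 1.90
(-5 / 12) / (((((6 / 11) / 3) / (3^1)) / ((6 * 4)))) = -165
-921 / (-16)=921 / 16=57.56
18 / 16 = 9 / 8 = 1.12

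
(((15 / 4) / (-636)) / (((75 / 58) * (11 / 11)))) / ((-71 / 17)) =493 / 451560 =0.00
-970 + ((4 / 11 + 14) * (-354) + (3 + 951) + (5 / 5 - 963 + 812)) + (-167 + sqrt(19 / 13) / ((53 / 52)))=-59595 / 11 + 4 * sqrt(247) / 53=-5416.54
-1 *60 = -60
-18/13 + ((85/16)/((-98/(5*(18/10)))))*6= -43947/10192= -4.31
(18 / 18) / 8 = 1 / 8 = 0.12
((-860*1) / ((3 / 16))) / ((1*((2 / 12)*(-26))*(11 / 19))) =261440 / 143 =1828.25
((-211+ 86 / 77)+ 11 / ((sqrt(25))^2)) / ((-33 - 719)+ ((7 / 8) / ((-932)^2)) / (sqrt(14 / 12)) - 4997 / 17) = 404842860655232 * sqrt(42) / 14694564703044144820214775+ 980831268488562238603264 / 4898188234348048273404925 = 0.20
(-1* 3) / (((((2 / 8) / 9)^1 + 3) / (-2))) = 216 / 109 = 1.98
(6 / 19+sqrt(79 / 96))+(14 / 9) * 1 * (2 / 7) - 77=-13037 / 171+sqrt(474) / 24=-75.33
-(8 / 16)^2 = -1 / 4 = -0.25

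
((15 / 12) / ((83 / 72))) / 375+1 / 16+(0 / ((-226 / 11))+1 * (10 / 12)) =89513 / 99600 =0.90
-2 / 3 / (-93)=2 / 279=0.01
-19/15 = -1.27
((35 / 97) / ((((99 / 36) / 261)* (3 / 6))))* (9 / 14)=46980 / 1067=44.03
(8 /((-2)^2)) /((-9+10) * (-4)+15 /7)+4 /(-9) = -1.52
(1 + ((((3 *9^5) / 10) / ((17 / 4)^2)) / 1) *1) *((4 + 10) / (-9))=-19860694 / 13005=-1527.16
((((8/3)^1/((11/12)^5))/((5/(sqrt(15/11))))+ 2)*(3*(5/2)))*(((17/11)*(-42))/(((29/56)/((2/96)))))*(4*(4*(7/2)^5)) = -210003465/638 - 6967410960384*sqrt(165)/565127959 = -487526.73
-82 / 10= -41 / 5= -8.20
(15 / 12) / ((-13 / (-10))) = 25 / 26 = 0.96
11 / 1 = 11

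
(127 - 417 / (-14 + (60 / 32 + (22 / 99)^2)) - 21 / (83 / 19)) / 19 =101789078 / 12340025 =8.25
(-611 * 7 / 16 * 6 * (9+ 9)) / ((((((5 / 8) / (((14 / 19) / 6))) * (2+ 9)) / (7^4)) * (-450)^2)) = -71883539 / 11756250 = -6.11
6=6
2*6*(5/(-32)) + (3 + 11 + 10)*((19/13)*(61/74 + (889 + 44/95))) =600801141/19240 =31226.67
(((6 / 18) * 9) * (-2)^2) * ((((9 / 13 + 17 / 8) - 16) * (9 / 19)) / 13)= -37017 / 6422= -5.76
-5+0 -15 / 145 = -148 / 29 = -5.10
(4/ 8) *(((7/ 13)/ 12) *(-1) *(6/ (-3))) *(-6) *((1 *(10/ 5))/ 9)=-7/ 117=-0.06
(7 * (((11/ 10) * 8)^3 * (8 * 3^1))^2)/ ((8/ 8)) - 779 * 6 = 29257384436142/ 15625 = 1872472603.91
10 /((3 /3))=10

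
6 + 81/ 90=69/ 10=6.90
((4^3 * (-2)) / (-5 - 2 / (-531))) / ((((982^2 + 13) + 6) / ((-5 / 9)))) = -37760 / 2558401979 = -0.00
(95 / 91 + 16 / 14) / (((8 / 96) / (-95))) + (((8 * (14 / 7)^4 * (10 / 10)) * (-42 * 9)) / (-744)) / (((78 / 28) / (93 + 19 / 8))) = -751644 / 2821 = -266.45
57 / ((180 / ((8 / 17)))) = 38 / 255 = 0.15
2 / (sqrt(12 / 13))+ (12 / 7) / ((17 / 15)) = 180 / 119+ sqrt(39) / 3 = 3.59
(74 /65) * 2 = 148 /65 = 2.28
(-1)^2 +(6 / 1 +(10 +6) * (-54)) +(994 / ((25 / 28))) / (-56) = -21922 / 25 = -876.88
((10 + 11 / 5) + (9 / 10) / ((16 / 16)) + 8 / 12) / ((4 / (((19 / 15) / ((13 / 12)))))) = 4.02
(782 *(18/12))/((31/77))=90321/31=2913.58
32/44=0.73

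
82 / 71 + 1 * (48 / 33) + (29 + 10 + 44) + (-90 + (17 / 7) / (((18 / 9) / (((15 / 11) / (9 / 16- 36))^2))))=-9427660393 / 2148153777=-4.39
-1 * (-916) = 916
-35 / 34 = -1.03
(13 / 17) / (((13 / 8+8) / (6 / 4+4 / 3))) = 0.23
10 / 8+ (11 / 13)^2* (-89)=-42231 / 676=-62.47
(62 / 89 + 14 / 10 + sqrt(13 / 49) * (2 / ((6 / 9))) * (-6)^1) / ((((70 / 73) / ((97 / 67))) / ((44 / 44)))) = 6606573 / 2087050 - 63729 * sqrt(13) / 16415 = -10.83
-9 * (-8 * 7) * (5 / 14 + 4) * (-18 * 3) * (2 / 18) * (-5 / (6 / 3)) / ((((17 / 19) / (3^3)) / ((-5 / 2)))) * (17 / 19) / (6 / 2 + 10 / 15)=-6670350 / 11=-606395.45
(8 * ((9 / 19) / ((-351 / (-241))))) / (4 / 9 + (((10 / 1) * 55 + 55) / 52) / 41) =948576 / 265487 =3.57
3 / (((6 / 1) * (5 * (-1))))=-1 / 10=-0.10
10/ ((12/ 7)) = 35/ 6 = 5.83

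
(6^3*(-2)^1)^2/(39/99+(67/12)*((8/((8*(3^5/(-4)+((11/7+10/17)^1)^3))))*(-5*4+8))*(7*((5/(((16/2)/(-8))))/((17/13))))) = -38249924841216/7171787129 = -5333.39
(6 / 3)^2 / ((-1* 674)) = -2 / 337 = -0.01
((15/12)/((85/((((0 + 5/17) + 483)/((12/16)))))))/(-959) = -8216/831453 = -0.01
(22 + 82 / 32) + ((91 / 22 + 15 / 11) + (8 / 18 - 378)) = -50039 / 144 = -347.49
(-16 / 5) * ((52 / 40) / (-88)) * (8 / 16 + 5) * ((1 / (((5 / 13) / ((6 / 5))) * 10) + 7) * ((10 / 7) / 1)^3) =47528 / 8575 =5.54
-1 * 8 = -8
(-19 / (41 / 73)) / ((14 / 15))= -20805 / 574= -36.25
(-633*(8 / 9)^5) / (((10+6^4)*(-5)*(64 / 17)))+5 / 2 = 323161519 / 128529990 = 2.51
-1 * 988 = -988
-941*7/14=-941/2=-470.50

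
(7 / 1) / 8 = 7 / 8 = 0.88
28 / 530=14 / 265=0.05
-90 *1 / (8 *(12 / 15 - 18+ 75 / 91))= 20475 / 29804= 0.69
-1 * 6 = -6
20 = 20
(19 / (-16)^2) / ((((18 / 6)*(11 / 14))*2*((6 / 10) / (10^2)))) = 16625 / 6336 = 2.62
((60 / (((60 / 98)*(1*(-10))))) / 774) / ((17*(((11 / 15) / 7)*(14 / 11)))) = -49 / 8772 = -0.01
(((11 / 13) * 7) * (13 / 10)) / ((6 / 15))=77 / 4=19.25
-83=-83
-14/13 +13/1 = 155/13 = 11.92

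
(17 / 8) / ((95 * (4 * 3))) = 17 / 9120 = 0.00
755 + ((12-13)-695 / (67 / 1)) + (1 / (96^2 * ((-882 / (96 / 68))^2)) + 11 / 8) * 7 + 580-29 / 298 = 6839093262312263 / 5130007815744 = 1333.15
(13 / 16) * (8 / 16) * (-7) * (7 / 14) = -91 / 64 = -1.42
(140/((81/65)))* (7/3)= 63700/243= 262.14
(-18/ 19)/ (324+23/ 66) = -1188/ 406733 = -0.00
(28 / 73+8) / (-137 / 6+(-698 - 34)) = -3672 / 330617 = -0.01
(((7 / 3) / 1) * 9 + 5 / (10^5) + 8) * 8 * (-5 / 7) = -580001 / 3500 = -165.71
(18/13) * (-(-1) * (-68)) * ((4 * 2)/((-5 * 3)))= 3264/65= 50.22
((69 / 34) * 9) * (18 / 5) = 5589 / 85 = 65.75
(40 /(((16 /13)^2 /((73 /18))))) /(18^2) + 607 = 113342453 /186624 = 607.33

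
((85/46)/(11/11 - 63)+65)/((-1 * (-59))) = 185295/168268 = 1.10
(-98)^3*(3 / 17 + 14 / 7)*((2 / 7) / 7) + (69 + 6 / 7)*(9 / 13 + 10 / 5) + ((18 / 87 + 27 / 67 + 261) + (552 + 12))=-35467660373 / 429403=-82597.61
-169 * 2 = -338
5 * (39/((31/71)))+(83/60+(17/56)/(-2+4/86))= 108843237/243040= 447.84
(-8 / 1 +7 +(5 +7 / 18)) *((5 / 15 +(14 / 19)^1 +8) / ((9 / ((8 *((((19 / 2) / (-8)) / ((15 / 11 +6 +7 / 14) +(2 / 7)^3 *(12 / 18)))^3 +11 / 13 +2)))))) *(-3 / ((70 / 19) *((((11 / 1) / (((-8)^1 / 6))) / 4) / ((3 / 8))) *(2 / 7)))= 398687001856736800053559 / 7648855798365352546560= 52.12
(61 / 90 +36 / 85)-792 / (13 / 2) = -480323 / 3978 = -120.74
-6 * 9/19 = -54/19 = -2.84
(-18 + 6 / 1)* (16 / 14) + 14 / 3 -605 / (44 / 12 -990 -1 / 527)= -276198635 / 32747316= -8.43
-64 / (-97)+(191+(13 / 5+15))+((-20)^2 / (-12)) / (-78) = 11898697 / 56745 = 209.69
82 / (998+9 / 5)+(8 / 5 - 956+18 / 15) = -23823184 / 24995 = -953.12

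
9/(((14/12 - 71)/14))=-756/419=-1.80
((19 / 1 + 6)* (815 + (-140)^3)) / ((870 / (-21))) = 96011475 / 58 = 1655370.26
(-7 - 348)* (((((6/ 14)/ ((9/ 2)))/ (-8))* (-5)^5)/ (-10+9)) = 1109375/ 84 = 13206.85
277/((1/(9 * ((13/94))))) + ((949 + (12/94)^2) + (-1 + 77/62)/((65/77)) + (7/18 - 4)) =20678576335/16024086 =1290.47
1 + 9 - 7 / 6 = 53 / 6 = 8.83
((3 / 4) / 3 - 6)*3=-69 / 4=-17.25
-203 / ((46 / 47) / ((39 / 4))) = -372099 / 184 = -2022.28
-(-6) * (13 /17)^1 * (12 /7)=936 /119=7.87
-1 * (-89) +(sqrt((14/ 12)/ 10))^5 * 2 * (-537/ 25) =89-8771 * sqrt(105)/ 450000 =88.80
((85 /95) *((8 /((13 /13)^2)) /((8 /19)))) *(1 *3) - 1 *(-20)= 71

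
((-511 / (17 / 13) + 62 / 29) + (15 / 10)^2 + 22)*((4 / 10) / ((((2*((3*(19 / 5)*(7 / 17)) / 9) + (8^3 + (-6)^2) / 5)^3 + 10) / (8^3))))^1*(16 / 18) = -15948383155200 / 325660581932363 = -0.05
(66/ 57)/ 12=11/ 114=0.10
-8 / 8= -1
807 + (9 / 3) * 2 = 813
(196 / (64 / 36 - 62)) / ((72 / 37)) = -1813 / 1084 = -1.67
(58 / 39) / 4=29 / 78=0.37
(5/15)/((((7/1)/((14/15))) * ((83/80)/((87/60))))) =232/3735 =0.06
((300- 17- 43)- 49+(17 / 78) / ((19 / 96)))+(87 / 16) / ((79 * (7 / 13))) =420108109 / 2185456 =192.23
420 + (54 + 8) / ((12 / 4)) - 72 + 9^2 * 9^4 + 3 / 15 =7977148 / 15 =531809.87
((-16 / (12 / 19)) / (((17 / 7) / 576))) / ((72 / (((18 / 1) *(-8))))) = 204288 / 17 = 12016.94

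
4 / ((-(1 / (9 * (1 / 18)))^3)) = -1 / 2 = -0.50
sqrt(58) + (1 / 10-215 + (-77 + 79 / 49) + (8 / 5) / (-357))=-7254403 / 24990 + sqrt(58)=-282.68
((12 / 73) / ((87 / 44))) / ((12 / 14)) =616 / 6351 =0.10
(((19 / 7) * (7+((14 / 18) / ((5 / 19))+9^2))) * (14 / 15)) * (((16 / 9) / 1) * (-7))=-2867.46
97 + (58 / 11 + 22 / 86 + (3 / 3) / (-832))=102.53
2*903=1806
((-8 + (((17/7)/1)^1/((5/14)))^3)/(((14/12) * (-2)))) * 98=-12870.14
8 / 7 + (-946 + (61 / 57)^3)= -1223277635 / 1296351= -943.63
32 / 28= 8 / 7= 1.14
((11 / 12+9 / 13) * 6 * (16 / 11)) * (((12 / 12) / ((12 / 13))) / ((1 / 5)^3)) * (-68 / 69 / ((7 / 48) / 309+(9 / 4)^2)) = -370.13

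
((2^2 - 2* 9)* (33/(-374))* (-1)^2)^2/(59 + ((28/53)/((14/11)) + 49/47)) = 366177/14507800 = 0.03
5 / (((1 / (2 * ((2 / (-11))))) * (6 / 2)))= -20 / 33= -0.61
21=21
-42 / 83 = -0.51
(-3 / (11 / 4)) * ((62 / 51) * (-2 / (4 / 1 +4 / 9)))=558 / 935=0.60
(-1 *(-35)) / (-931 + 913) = -35 / 18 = -1.94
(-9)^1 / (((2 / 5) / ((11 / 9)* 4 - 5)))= 2.50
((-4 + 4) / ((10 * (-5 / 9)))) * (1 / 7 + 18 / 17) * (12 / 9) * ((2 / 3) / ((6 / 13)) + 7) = 0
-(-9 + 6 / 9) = 25 / 3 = 8.33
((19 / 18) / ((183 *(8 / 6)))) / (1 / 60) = 95 / 366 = 0.26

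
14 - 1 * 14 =0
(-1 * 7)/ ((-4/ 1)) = 7/ 4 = 1.75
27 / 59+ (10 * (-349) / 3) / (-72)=105871 / 6372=16.62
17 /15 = 1.13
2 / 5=0.40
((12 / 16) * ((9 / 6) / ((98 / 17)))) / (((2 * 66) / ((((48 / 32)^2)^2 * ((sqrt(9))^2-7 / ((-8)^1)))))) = 326349 / 4415488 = 0.07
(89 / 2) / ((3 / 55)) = 4895 / 6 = 815.83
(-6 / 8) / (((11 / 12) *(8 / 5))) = -45 / 88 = -0.51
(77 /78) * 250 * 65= 48125 /3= 16041.67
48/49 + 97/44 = 6865/2156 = 3.18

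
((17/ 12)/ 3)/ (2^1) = 17/ 72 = 0.24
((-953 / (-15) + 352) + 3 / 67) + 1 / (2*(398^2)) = 132316763053 / 318392040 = 415.58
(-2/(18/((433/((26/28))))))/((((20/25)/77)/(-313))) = 365250655/234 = 1560900.24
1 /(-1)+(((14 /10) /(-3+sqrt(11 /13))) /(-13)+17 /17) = 7*sqrt(143) /6890+21 /530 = 0.05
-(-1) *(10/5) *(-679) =-1358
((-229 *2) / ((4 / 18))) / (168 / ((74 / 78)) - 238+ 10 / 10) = 25419 / 739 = 34.40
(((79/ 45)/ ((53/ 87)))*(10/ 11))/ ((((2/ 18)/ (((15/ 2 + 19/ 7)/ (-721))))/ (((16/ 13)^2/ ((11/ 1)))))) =-1759488/ 38251213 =-0.05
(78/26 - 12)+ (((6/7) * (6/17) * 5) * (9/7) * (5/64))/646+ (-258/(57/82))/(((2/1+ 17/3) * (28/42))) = -16162525809/198027424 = -81.62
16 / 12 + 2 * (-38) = -224 / 3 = -74.67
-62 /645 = -0.10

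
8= 8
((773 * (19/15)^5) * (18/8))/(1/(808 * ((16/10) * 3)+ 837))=15042318757693/562500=26741900.01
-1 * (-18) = 18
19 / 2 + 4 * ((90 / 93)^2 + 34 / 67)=1967145 / 128774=15.28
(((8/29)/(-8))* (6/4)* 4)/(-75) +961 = 696727/725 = 961.00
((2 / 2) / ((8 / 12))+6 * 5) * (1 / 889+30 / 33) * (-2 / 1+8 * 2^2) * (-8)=-9613080 / 1397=-6881.23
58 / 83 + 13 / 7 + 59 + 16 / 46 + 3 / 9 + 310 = 372.24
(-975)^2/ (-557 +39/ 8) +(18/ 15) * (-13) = -38369526/ 22085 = -1737.36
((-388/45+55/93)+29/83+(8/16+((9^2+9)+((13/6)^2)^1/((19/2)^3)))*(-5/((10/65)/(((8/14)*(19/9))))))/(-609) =9364194766817/1603678637295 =5.84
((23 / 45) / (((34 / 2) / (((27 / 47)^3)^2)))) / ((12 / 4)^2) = 110008287 / 916233302965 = 0.00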